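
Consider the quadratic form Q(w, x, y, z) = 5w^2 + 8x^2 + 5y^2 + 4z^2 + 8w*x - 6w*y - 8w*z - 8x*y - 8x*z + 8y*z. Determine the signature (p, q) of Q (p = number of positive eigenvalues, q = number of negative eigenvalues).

(3, 0)

The symmetric matrix is A = [[5, 4, -3, -4], [4, 8, -4, -4], [-3, -4, 5, 4], [-4, -4, 4, 4]].
Row-reducing A symmetrically gives the diagonal entries 5, 24/5, 8/3, 0.
That gives 3 positive, 1 zero pivots.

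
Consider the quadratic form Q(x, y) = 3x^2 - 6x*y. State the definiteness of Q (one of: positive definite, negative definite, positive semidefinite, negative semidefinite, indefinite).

The associated matrix is A = [[3, -3], [-3, 0]].
Row-reducing A symmetrically gives the diagonal entries 3, -3.
Counting signs: 1 positive, 1 negative.
Hence Q is indefinite.

indefinite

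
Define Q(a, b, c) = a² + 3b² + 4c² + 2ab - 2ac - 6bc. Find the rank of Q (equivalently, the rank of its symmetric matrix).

3

Write A = [[1, 1, -1], [1, 3, -3], [-1, -3, 4]].
Row-reducing A symmetrically gives the diagonal entries 1, 2, 1.
That gives 3 positive pivots.
The rank is the number of nonzero pivots: 3.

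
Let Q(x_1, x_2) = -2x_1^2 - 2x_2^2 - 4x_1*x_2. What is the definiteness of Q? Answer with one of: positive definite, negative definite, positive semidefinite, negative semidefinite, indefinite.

negative semidefinite

The symmetric matrix is A = [[-2, -2], [-2, -2]].
Congruent diagonalization of A (simultaneous row and column reduction) yields pivots -2, 0.
That gives 1 negative, 1 zero pivots.
Hence Q is negative semidefinite.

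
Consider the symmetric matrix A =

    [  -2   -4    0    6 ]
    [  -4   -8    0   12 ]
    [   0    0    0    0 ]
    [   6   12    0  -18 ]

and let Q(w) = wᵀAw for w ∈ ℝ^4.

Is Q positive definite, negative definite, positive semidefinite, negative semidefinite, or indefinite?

Symmetric row and column elimination reduces A to a congruent diagonal form with pivots -2, 0, 0, 0.
So there are 1 negative, 3 zero pivots.
Hence Q is negative semidefinite.

negative semidefinite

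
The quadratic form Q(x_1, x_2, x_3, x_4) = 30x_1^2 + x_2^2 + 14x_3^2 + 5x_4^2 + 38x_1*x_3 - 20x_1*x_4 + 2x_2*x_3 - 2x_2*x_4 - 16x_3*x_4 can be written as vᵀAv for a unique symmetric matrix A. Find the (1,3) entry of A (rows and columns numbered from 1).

19

The coefficient of x_1·x_3 in Q is 38. For a symmetric A this equals A[1,3] + A[3,1] = 2·A[1,3].
So A[1,3] = 38/2 = 19.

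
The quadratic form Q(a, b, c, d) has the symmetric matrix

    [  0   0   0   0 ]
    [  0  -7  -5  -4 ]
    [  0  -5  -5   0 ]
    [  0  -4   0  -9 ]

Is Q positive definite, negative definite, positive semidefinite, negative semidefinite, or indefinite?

Row-reducing A symmetrically gives the diagonal entries 0, -7, -10/7, -1.
So there are 3 negative, 1 zero pivots.
Hence Q is negative semidefinite.

negative semidefinite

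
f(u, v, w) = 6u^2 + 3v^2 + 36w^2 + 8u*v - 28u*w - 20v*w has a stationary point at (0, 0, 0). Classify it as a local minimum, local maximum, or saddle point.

local minimum

The Hessian at the origin is H = [[12, 8, -28], [8, 6, -20], [-28, -20, 72]].
An LDLᵀ factorisation of H has diagonal entries 12, 2/3, 4.
That gives 3 positive pivots.
H is positive definite, so the origin is a strict local minimum.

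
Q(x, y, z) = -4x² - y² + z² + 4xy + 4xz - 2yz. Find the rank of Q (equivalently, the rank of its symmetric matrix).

2

The symmetric matrix is A = [[-4, 2, 2], [2, -1, -1], [2, -1, 1]].
Row-reducing A symmetrically gives the diagonal entries -4, 0, 2.
Counting signs: 1 positive, 1 negative, 1 zero.
The rank is the number of nonzero pivots: 2.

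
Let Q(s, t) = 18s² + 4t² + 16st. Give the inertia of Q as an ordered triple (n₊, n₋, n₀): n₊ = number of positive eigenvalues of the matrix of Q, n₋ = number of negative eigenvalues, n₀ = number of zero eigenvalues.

(2, 0, 0)

Write A = [[18, 8], [8, 4]].
An LDLᵀ factorisation of A has diagonal entries 18, 4/9.
That gives 2 positive pivots.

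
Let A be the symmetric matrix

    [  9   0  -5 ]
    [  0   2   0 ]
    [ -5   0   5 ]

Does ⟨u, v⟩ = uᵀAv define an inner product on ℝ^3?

yes

An LDLᵀ factorisation of A has diagonal entries 9, 2, 20/9.
That gives 3 positive pivots.
Hence Q is positive definite.
⟨·,·⟩ is an inner product exactly when A is positive definite.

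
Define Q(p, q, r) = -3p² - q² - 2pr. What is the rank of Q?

The associated matrix is A = [[-3, 0, -1], [0, -1, 0], [-1, 0, 0]].
Row-reducing A symmetrically gives the diagonal entries -3, -1, 1/3.
Counting signs: 1 positive, 2 negative.
The rank is the number of nonzero pivots: 3.

3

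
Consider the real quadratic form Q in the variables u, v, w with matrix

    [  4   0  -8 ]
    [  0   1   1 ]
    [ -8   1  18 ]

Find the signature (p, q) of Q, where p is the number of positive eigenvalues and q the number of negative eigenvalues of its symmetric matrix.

Row-reducing A symmetrically gives the diagonal entries 4, 1, 1.
That gives 3 positive pivots.

(3, 0)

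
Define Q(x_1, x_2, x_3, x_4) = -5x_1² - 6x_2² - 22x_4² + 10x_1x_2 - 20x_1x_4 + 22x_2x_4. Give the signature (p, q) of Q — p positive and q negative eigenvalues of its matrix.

Write A = [[-5, 5, 0, -10], [5, -6, 0, 11], [0, 0, 0, 0], [-10, 11, 0, -22]].
Congruent diagonalization of A (simultaneous row and column reduction) yields pivots -5, -1, 0, -1.
That gives 3 negative, 1 zero pivots.

(0, 3)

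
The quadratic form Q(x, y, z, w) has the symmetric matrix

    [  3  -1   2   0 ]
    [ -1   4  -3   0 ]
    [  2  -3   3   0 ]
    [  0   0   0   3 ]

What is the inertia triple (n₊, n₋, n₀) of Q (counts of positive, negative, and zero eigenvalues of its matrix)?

(4, 0, 0)

Symmetric row and column elimination reduces A to a congruent diagonal form with pivots 3, 11/3, 2/11, 3.
So there are 4 positive pivots.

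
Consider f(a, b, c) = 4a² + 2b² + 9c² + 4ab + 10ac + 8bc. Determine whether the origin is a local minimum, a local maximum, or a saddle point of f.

The Hessian at the origin is H = [[8, 4, 10], [4, 4, 8], [10, 8, 18]].
Congruent diagonalization of H (simultaneous row and column reduction) yields pivots 8, 2, 1.
So there are 3 positive pivots.
H is positive definite, so the origin is a strict local minimum.

local minimum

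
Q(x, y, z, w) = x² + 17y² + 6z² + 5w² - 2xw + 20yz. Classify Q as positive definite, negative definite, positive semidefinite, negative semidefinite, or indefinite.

Write A = [[1, 0, 0, -1], [0, 17, 10, 0], [0, 10, 6, 0], [-1, 0, 0, 5]].
Applying the same elementary operations to the rows and columns of A produces a congruent diagonal matrix with entries 1, 17, 2/17, 4.
Counting signs: 4 positive.
Hence Q is positive definite.

positive definite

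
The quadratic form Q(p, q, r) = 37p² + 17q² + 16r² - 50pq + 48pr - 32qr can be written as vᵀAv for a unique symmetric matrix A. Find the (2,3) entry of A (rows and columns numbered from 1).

The coefficient of q·r in Q is -32. For a symmetric A this equals A[2,3] + A[3,2] = 2·A[2,3].
So A[2,3] = -32/2 = -16.

-16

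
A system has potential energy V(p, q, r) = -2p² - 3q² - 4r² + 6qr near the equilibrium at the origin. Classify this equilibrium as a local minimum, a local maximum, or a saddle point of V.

local maximum

The Hessian at the origin is H = [[-4, 0, 0], [0, -6, 6], [0, 6, -8]].
Row-reducing H symmetrically gives the diagonal entries -4, -6, -2.
So there are 3 negative pivots.
H is negative definite, so the origin is a strict local maximum.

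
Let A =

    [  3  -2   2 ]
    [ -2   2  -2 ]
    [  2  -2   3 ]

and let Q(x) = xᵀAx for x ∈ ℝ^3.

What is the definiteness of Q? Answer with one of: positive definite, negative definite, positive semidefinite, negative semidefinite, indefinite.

positive definite

Leading principal minors: Δ_1 = 3, Δ_2 = 2, Δ_3 = 2.
All leading principal minors are positive, so by Sylvester's criterion Q is positive definite.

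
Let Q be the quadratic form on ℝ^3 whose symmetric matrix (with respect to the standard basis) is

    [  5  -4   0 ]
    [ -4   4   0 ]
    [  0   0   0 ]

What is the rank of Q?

2

Row-reducing A symmetrically gives the diagonal entries 5, 4/5, 0.
That gives 2 positive, 1 zero pivots.
The rank is the number of nonzero pivots: 2.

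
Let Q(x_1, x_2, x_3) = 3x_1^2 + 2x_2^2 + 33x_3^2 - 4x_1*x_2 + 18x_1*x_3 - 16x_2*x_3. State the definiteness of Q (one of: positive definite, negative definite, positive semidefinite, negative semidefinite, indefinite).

The symmetric matrix is A = [[3, -2, 9], [-2, 2, -8], [9, -8, 33]].
Symmetric row and column elimination reduces A to a congruent diagonal form with pivots 3, 2/3, 0.
That gives 2 positive, 1 zero pivots.
Hence Q is positive semidefinite.

positive semidefinite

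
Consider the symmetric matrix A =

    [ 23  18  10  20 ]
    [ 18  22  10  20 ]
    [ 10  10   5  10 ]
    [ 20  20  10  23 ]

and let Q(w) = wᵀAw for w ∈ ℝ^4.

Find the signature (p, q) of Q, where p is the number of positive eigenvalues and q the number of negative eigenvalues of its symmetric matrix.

(4, 0)

Congruent diagonalization of A (simultaneous row and column reduction) yields pivots 23, 182/23, 5/91, 3.
Counting signs: 4 positive.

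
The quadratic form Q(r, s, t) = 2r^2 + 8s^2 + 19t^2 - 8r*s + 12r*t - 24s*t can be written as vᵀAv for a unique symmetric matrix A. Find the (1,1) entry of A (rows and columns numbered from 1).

2

The coefficient of r^2 in Q is 2, and that is exactly A[1,1].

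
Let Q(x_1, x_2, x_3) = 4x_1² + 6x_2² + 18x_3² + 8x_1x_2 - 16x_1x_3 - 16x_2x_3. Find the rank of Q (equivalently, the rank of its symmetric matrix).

Write A = [[4, 4, -8], [4, 6, -8], [-8, -8, 18]].
Congruent diagonalization of A (simultaneous row and column reduction) yields pivots 4, 2, 2.
Counting signs: 3 positive.
The rank is the number of nonzero pivots: 3.

3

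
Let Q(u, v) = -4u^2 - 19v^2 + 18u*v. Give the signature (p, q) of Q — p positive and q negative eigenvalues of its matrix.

The symmetric matrix is A = [[-4, 9], [9, -19]].
Congruent diagonalization of A (simultaneous row and column reduction) yields pivots -4, 5/4.
Counting signs: 1 positive, 1 negative.

(1, 1)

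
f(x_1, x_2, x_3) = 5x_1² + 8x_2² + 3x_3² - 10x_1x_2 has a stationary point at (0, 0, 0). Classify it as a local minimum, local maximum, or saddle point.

The Hessian at the origin is H = [[10, -10, 0], [-10, 16, 0], [0, 0, 6]].
Congruent diagonalization of H (simultaneous row and column reduction) yields pivots 10, 6, 6.
Counting signs: 3 positive.
H is positive definite, so the origin is a strict local minimum.

local minimum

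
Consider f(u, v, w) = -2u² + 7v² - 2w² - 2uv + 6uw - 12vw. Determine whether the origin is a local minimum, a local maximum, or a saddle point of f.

saddle point

The Hessian at the origin is H = [[-4, -2, 6], [-2, 14, -12], [6, -12, -4]].
Congruent diagonalization of H (simultaneous row and column reduction) yields pivots -4, 15, -10.
So there are 1 positive, 2 negative pivots.
H is indefinite, so the origin is a saddle point.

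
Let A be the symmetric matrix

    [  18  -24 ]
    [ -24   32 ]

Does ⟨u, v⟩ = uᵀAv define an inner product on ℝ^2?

Symmetric row and column elimination reduces A to a congruent diagonal form with pivots 18, 0.
That gives 1 positive, 1 zero pivots.
Hence Q is positive semidefinite.
⟨·,·⟩ is an inner product exactly when A is positive definite.

no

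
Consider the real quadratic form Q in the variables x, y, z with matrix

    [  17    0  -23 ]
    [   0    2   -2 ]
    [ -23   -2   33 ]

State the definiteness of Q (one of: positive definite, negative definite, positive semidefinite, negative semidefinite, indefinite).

An LDLᵀ factorisation of A has diagonal entries 17, 2, -2/17.
So there are 2 positive, 1 negative pivots.
Hence Q is indefinite.

indefinite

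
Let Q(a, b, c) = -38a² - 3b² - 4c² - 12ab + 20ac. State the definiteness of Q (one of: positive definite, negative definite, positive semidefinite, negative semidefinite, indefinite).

negative definite

Write A = [[-38, -6, 10], [-6, -3, 0], [10, 0, -4]].
Row-reducing A symmetrically gives the diagonal entries -38, -39/19, -2/13.
That gives 3 negative pivots.
Hence Q is negative definite.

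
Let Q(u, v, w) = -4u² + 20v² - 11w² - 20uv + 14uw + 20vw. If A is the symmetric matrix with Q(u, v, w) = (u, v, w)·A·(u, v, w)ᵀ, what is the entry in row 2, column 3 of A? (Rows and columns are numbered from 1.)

The coefficient of v·w in Q is 20. For a symmetric A this equals A[2,3] + A[3,2] = 2·A[2,3].
So A[2,3] = 20/2 = 10.

10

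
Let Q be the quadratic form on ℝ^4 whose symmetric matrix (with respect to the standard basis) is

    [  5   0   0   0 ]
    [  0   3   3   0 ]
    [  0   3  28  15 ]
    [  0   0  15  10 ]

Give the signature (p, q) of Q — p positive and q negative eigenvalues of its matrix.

(4, 0)

Congruent diagonalization of A (simultaneous row and column reduction) yields pivots 5, 3, 25, 1.
Counting signs: 4 positive.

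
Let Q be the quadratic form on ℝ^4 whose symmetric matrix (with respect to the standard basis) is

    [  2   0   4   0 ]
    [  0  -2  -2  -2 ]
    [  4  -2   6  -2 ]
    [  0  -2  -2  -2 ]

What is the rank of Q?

2

Symmetric row and column elimination reduces A to a congruent diagonal form with pivots 2, -2, 0, 0.
So there are 1 positive, 1 negative, 2 zero pivots.
The rank is the number of nonzero pivots: 2.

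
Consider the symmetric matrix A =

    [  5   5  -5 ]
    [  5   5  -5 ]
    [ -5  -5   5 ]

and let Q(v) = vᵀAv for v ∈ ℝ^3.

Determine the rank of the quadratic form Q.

1

Row-reducing A symmetrically gives the diagonal entries 5, 0, 0.
So there are 1 positive, 2 zero pivots.
The rank is the number of nonzero pivots: 1.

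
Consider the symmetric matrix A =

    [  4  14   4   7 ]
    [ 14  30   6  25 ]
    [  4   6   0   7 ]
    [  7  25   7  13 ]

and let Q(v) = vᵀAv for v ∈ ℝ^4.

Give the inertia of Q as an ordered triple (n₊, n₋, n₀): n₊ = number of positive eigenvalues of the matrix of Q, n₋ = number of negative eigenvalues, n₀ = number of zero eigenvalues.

An LDLᵀ factorisation of A has diagonal entries 4, -19, -12/19, 5/6.
Counting signs: 2 positive, 2 negative.

(2, 2, 0)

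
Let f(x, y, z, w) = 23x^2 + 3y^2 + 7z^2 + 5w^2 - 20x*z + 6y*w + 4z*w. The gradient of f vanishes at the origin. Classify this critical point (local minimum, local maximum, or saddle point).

local minimum

The Hessian at the origin is H = [[46, 0, -20, 0], [0, 6, 0, 6], [-20, 0, 14, 4], [0, 6, 4, 10]].
Applying the same elementary operations to the rows and columns of H produces a congruent diagonal matrix with entries 46, 6, 122/23, 60/61.
So there are 4 positive pivots.
H is positive definite, so the origin is a strict local minimum.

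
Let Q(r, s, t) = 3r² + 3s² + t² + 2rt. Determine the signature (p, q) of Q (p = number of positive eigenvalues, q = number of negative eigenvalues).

The associated matrix is A = [[3, 0, 1], [0, 3, 0], [1, 0, 1]].
Symmetric row and column elimination reduces A to a congruent diagonal form with pivots 3, 3, 2/3.
That gives 3 positive pivots.

(3, 0)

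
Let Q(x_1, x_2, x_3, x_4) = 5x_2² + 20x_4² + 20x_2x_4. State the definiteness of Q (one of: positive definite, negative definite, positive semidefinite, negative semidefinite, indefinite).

positive semidefinite

Write A = [[0, 0, 0, 0], [0, 5, 0, 10], [0, 0, 0, 0], [0, 10, 0, 20]].
Row-reducing A symmetrically gives the diagonal entries 0, 5, 0, 0.
So there are 1 positive, 3 zero pivots.
Hence Q is positive semidefinite.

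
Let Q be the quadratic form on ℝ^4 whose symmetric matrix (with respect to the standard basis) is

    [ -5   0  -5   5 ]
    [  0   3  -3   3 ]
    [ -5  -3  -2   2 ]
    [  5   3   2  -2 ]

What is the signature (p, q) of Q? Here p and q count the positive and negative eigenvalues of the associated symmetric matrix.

Congruent diagonalization of A (simultaneous row and column reduction) yields pivots -5, 3, 0, 0.
Counting signs: 1 positive, 1 negative, 2 zero.

(1, 1)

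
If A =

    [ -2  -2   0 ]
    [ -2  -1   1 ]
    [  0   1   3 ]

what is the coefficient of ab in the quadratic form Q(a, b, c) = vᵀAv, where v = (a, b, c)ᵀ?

The coefficient of ab is A[1,2] + A[2,1] = 2·(-2) = -4.

-4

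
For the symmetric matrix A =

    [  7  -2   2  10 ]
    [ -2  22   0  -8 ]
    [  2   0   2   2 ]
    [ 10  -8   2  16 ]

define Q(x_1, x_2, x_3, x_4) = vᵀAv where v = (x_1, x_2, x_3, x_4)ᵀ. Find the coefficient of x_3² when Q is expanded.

2

The coefficient of x_3² is the diagonal entry A[3,3] = 2.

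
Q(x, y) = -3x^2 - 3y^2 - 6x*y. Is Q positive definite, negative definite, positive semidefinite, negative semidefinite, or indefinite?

The symmetric matrix of Q is [[-3, -3], [-3, -3]].
For the 2×2 matrix [[-3, -3], [-3, -3]]: det = -3·-3 − (-3)² = 0, trace = -6.
det = 0 so one eigenvalue is zero; the form is semidefinite with the sign of the trace.

negative semidefinite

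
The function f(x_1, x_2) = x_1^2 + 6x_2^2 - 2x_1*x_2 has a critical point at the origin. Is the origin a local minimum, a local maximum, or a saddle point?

local minimum

The Hessian at the origin is H = [[2, -2], [-2, 12]].
det H = 2·12 − (-2)² = 20 > 0 and H[1,1] = 2 > 0, so H is positive definite.
Therefore the origin is a local minimum.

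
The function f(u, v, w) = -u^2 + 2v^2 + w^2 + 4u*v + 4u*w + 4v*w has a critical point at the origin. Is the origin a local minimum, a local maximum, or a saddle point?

saddle point

The Hessian at the origin is H = [[-2, 4, 4], [4, 4, 4], [4, 4, 2]].
Applying the same elementary operations to the rows and columns of H produces a congruent diagonal matrix with entries -2, 12, -2.
Counting signs: 1 positive, 2 negative.
H is indefinite, so the origin is a saddle point.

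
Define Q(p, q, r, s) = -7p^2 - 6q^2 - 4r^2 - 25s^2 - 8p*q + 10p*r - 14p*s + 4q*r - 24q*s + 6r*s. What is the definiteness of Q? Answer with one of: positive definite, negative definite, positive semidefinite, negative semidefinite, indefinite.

The symmetric matrix of Q is A = [[-7, -4, 5, -7], [-4, -6, 2, -12], [5, 2, -4, 3], [-7, -12, 3, -25]].
Leading principal minors: Δ_1 = -7, Δ_2 = 26, Δ_3 = -6, Δ_4 = 4.
The signs alternate starting with Δ_1 < 0, so by Sylvester's criterion Q is negative definite.

negative definite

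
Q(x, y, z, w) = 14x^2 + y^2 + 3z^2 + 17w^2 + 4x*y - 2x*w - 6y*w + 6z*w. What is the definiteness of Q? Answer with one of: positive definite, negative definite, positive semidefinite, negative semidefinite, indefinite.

The associated matrix is A = [[14, 2, 0, -1], [2, 1, 0, -3], [0, 0, 3, 3], [-1, -3, 3, 17]].
Applying the same elementary operations to the rows and columns of A produces a congruent diagonal matrix with entries 14, 5/7, 3, 5/2.
So there are 4 positive pivots.
Hence Q is positive definite.

positive definite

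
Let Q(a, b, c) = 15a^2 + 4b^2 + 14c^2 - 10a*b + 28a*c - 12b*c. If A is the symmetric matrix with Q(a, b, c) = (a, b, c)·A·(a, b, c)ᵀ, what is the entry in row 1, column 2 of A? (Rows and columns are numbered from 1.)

-5

The coefficient of a·b in Q is -10. For a symmetric A this equals A[1,2] + A[2,1] = 2·A[1,2].
So A[1,2] = -10/2 = -5.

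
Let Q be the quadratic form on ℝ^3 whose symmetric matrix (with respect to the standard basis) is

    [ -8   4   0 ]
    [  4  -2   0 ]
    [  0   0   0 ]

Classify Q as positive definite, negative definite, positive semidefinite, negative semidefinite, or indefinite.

Congruent diagonalization of A (simultaneous row and column reduction) yields pivots -8, 0, 0.
Counting signs: 1 negative, 2 zero.
Hence Q is negative semidefinite.

negative semidefinite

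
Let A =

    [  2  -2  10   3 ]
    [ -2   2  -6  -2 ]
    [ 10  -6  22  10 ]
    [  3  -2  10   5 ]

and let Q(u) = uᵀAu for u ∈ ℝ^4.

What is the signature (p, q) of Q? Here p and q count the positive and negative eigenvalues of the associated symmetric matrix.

(3, 1)

By Sylvester's law of inertia any congruent diagonalization of A has 3 positive, 1 negative and 0 zero entries.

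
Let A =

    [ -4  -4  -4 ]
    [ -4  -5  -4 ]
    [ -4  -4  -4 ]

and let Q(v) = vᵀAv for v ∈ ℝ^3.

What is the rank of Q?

2

Applying the same elementary operations to the rows and columns of A produces a congruent diagonal matrix with entries -4, -1, 0.
So there are 2 negative, 1 zero pivots.
The rank is the number of nonzero pivots: 2.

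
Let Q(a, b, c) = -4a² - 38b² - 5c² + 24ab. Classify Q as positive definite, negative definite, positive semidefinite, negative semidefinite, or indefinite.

negative definite

The symmetric matrix of Q is A = [[-4, 12, 0], [12, -38, 0], [0, 0, -5]].
Leading principal minors: Δ_1 = -4, Δ_2 = 8, Δ_3 = -40.
The signs alternate starting with Δ_1 < 0, so by Sylvester's criterion Q is negative definite.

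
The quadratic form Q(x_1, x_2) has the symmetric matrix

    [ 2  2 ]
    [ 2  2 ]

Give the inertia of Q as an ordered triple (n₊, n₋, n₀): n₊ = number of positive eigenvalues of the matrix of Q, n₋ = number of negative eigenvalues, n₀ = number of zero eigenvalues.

(1, 0, 1)

Applying the same elementary operations to the rows and columns of A produces a congruent diagonal matrix with entries 2, 0.
So there are 1 positive, 1 zero pivots.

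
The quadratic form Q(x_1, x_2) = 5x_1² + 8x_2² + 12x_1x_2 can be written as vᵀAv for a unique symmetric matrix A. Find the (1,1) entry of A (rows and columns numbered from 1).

5

The coefficient of x_1² in Q is 5, and that is exactly A[1,1].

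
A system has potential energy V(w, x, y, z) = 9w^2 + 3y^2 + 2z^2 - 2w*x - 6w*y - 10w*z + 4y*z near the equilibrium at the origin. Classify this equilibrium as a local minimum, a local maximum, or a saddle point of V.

The Hessian at the origin is H = [[18, -2, -6, -10], [-2, 0, 0, 0], [-6, 0, 6, 4], [-10, 0, 4, 4]].
Symmetric row and column elimination reduces H to a congruent diagonal form with pivots 18, -2/9, 6, 4/3.
Counting signs: 3 positive, 1 negative.
H is indefinite, so the origin is a saddle point.

saddle point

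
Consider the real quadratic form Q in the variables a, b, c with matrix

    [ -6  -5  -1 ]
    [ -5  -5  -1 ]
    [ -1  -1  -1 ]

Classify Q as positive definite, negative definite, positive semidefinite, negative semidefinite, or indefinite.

negative definite

Leading principal minors: Δ_1 = -6, Δ_2 = 5, Δ_3 = -4.
The signs alternate starting with Δ_1 < 0, so by Sylvester's criterion Q is negative definite.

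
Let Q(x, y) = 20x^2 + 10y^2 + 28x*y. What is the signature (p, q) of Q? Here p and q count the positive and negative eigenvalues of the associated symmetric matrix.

(2, 0)

The symmetric matrix is A = [[20, 14], [14, 10]].
Row-reducing A symmetrically gives the diagonal entries 20, 1/5.
That gives 2 positive pivots.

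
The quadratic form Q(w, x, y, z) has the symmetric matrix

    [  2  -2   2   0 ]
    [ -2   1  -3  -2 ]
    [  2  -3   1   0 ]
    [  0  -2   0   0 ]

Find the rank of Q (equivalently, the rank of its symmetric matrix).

4

Row reduction of A gives 4 nonzero rows, so rank A = 4.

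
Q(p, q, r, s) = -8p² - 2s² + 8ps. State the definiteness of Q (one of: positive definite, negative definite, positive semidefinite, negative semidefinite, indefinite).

negative semidefinite

The symmetric matrix is A = [[-8, 0, 0, 4], [0, 0, 0, 0], [0, 0, 0, 0], [4, 0, 0, -2]].
Congruent diagonalization of A (simultaneous row and column reduction) yields pivots -8, 0, 0, 0.
That gives 1 negative, 3 zero pivots.
Hence Q is negative semidefinite.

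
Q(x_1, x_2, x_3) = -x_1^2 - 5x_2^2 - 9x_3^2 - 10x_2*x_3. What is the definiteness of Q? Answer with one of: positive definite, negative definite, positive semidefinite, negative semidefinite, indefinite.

The symmetric matrix of Q is A = [[-1, 0, 0], [0, -5, -5], [0, -5, -9]].
Leading principal minors: Δ_1 = -1, Δ_2 = 5, Δ_3 = -20.
The signs alternate starting with Δ_1 < 0, so by Sylvester's criterion Q is negative definite.

negative definite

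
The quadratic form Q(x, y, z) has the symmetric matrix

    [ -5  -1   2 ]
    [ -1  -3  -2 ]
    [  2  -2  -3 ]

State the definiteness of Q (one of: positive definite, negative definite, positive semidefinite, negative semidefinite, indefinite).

Applying the same elementary operations to the rows and columns of A produces a congruent diagonal matrix with entries -5, -14/5, -1/7.
Counting signs: 3 negative.
Hence Q is negative definite.

negative definite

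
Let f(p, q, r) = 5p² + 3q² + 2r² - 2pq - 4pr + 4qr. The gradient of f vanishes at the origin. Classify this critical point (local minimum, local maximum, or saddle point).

local minimum

The Hessian at the origin is H = [[10, -2, -4], [-2, 6, 4], [-4, 4, 4]].
Symmetric row and column elimination reduces H to a congruent diagonal form with pivots 10, 28/5, 4/7.
That gives 3 positive pivots.
H is positive definite, so the origin is a strict local minimum.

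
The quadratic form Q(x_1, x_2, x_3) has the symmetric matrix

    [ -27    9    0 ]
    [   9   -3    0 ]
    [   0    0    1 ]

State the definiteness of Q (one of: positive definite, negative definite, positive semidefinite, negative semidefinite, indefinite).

Congruent diagonalization of A (simultaneous row and column reduction) yields pivots -27, 0, 1.
That gives 1 positive, 1 negative, 1 zero pivots.
Hence Q is indefinite.

indefinite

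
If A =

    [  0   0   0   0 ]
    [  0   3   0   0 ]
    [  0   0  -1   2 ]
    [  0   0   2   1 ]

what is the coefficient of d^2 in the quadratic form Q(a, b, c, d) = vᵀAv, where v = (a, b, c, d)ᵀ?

1

The coefficient of d^2 is the diagonal entry A[4,4] = 1.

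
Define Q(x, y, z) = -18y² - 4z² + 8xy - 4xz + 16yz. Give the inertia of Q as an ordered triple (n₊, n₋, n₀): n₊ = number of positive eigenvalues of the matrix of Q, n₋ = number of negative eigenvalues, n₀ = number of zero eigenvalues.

(1, 2, 0)

The symmetric matrix is A = [[0, 4, -2], [4, -18, 8], [-2, 8, -4]].
By Sylvester's law of inertia any congruent diagonalization of A has 1 positive, 2 negative and 0 zero entries.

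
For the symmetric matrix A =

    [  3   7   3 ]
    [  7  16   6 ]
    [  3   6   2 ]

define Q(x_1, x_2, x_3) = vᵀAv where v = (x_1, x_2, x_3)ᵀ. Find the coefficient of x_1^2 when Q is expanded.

3

The coefficient of x_1^2 is the diagonal entry A[1,1] = 3.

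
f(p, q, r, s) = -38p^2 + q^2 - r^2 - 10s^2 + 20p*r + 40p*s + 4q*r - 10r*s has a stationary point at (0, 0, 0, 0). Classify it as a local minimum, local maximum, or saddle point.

The Hessian at the origin is H = [[-76, 0, 20, 40], [0, 2, 4, 0], [20, 4, -2, -10], [40, 0, -10, -20]].
Row-reducing H symmetrically gives the diagonal entries -76, 2, -90/19, 10/9.
That gives 2 positive, 2 negative pivots.
H is indefinite, so the origin is a saddle point.

saddle point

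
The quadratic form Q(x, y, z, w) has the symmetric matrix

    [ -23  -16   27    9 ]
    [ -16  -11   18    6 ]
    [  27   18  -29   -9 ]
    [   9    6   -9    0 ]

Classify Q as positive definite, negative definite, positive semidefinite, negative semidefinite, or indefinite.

indefinite

An LDLᵀ factorisation of A has diagonal entries -23, 3/23, -2, 3.
Counting signs: 2 positive, 2 negative.
Hence Q is indefinite.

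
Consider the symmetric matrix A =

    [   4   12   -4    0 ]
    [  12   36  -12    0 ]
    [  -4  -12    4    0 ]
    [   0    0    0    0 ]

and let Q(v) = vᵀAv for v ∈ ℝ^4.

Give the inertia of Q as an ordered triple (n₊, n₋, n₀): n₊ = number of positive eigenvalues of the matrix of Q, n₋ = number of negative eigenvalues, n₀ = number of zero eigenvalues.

(1, 0, 3)

Applying the same elementary operations to the rows and columns of A produces a congruent diagonal matrix with entries 4, 0, 0, 0.
So there are 1 positive, 3 zero pivots.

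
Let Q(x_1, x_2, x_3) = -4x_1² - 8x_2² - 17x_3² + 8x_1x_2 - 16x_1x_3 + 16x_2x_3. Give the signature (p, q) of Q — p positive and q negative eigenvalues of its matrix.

The associated matrix is A = [[-4, 4, -8], [4, -8, 8], [-8, 8, -17]].
Row-reducing A symmetrically gives the diagonal entries -4, -4, -1.
So there are 3 negative pivots.

(0, 3)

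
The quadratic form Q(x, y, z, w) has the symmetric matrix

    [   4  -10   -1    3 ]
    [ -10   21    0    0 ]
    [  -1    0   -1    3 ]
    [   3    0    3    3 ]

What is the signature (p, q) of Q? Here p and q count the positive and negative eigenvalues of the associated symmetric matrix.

Congruent diagonalization of A (simultaneous row and column reduction) yields pivots 4, -4, 5/16, 12.
That gives 3 positive, 1 negative pivots.

(3, 1)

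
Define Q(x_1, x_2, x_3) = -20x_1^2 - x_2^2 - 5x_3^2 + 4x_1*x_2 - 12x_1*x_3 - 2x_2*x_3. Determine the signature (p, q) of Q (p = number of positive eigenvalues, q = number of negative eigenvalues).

(0, 2)

The associated matrix is A = [[-20, 2, -6], [2, -1, -1], [-6, -1, -5]].
Congruent diagonalization of A (simultaneous row and column reduction) yields pivots -20, -4/5, 0.
So there are 2 negative, 1 zero pivots.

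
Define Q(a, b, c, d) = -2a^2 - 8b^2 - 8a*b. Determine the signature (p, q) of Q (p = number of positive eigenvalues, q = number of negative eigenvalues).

The symmetric matrix is A = [[-2, -4, 0, 0], [-4, -8, 0, 0], [0, 0, 0, 0], [0, 0, 0, 0]].
Row-reducing A symmetrically gives the diagonal entries -2, 0, 0, 0.
Counting signs: 1 negative, 3 zero.

(0, 1)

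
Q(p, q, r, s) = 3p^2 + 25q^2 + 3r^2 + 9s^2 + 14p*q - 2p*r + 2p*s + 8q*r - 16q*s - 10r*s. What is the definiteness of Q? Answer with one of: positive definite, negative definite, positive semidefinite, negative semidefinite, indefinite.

The associated matrix is A = [[3, 7, -1, 1], [7, 25, 4, -8], [-1, 4, 3, -5], [1, -8, -5, 9]].
Congruent diagonalization of A (simultaneous row and column reduction) yields pivots 3, 26/3, -51/26, 10/17.
So there are 3 positive, 1 negative pivots.
Hence Q is indefinite.

indefinite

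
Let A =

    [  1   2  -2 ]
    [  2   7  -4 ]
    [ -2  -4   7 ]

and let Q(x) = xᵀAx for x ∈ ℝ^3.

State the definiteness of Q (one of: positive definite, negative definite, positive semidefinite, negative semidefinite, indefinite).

Leading principal minors: Δ_1 = 1, Δ_2 = 3, Δ_3 = 9.
All leading principal minors are positive, so by Sylvester's criterion Q is positive definite.

positive definite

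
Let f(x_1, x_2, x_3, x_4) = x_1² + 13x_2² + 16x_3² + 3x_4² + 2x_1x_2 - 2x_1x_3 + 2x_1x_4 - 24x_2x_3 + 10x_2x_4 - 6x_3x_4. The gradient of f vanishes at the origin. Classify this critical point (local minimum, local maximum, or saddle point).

local minimum

The Hessian at the origin is H = [[2, 2, -2, 2], [2, 26, -24, 10], [-2, -24, 32, -6], [2, 10, -6, 6]].
Row-reducing H symmetrically gives the diagonal entries 2, 24, 59/6, 12/59.
That gives 4 positive pivots.
H is positive definite, so the origin is a strict local minimum.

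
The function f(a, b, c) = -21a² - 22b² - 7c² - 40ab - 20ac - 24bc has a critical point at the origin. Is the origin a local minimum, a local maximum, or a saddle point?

local maximum

The Hessian at the origin is H = [[-42, -40, -20], [-40, -44, -24], [-20, -24, -14]].
Symmetric row and column elimination reduces H to a congruent diagonal form with pivots -42, -124/21, -10/31.
Counting signs: 3 negative.
H is negative definite, so the origin is a strict local maximum.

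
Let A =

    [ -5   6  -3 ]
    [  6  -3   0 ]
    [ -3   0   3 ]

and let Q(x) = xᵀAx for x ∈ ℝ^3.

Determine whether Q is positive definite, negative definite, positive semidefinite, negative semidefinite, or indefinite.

An LDLᵀ factorisation of A has diagonal entries -5, 21/5, 12/7.
So there are 2 positive, 1 negative pivots.
Hence Q is indefinite.

indefinite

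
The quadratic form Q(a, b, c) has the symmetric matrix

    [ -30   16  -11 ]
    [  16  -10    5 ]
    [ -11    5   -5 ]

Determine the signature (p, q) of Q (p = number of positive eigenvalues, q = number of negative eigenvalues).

(0, 3)

Congruent diagonalization of A (simultaneous row and column reduction) yields pivots -30, -22/15, -5/11.
That gives 3 negative pivots.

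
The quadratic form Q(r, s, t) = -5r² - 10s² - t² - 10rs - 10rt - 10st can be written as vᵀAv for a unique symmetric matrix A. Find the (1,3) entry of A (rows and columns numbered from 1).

-5

The coefficient of r·t in Q is -10. For a symmetric A this equals A[1,3] + A[3,1] = 2·A[1,3].
So A[1,3] = -10/2 = -5.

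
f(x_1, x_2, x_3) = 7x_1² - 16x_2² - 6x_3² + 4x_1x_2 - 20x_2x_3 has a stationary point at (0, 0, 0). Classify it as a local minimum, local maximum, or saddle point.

The Hessian at the origin is H = [[14, 4, 0], [4, -32, -20], [0, -20, -12]].
Row-reducing H symmetrically gives the diagonal entries 14, -232/7, 2/29.
Counting signs: 2 positive, 1 negative.
H is indefinite, so the origin is a saddle point.

saddle point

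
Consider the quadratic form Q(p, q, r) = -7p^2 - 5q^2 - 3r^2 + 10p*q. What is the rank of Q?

The symmetric matrix is A = [[-7, 5, 0], [5, -5, 0], [0, 0, -3]].
Congruent diagonalization of A (simultaneous row and column reduction) yields pivots -7, -10/7, -3.
So there are 3 negative pivots.
The rank is the number of nonzero pivots: 3.

3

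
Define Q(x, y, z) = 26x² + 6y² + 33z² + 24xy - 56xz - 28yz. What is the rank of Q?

The associated matrix is A = [[26, 12, -28], [12, 6, -14], [-28, -14, 33]].
Symmetric row and column elimination reduces A to a congruent diagonal form with pivots 26, 6/13, 1/3.
Counting signs: 3 positive.
The rank is the number of nonzero pivots: 3.

3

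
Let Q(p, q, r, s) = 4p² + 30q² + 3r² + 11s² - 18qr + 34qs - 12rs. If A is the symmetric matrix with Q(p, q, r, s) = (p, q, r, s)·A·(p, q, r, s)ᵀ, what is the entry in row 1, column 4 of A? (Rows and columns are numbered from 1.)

0

The coefficient of p·s in Q is 0. For a symmetric A this equals A[1,4] + A[4,1] = 2·A[1,4].
So A[1,4] = 0/2 = 0.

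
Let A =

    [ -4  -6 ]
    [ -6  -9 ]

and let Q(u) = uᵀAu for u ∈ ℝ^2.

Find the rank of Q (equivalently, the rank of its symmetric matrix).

1

Congruent diagonalization of A (simultaneous row and column reduction) yields pivots -4, 0.
That gives 1 negative, 1 zero pivots.
The rank is the number of nonzero pivots: 1.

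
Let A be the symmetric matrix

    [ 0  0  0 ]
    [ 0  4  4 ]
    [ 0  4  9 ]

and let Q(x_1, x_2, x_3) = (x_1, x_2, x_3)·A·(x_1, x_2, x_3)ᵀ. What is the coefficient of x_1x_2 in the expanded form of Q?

The coefficient of x_1x_2 is A[1,2] + A[2,1] = 2·0 = 0.

0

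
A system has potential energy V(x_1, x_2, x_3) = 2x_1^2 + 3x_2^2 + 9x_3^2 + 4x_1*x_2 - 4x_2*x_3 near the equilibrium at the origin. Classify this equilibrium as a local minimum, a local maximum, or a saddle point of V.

local minimum

The Hessian at the origin is H = [[4, 4, 0], [4, 6, -4], [0, -4, 18]].
Congruent diagonalization of H (simultaneous row and column reduction) yields pivots 4, 2, 10.
That gives 3 positive pivots.
H is positive definite, so the origin is a strict local minimum.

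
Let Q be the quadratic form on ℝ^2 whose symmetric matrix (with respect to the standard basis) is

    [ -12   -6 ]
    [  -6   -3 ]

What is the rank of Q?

1

Congruent diagonalization of A (simultaneous row and column reduction) yields pivots -12, 0.
So there are 1 negative, 1 zero pivots.
The rank is the number of nonzero pivots: 1.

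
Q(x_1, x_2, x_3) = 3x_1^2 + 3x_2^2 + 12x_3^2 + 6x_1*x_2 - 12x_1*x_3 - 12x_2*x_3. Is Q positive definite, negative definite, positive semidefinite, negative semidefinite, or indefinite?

The associated matrix is A = [[3, 3, -6], [3, 3, -6], [-6, -6, 12]].
Congruent diagonalization of A (simultaneous row and column reduction) yields pivots 3, 0, 0.
So there are 1 positive, 2 zero pivots.
Hence Q is positive semidefinite.

positive semidefinite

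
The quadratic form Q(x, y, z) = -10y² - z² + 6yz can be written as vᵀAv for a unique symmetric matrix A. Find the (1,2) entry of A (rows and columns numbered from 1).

The coefficient of x·y in Q is 0. For a symmetric A this equals A[1,2] + A[2,1] = 2·A[1,2].
So A[1,2] = 0/2 = 0.

0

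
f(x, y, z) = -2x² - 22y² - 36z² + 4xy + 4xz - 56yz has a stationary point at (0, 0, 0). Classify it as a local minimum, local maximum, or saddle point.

local maximum

The Hessian at the origin is H = [[-4, 4, 4], [4, -44, -56], [4, -56, -72]].
Applying the same elementary operations to the rows and columns of H produces a congruent diagonal matrix with entries -4, -40, -2/5.
That gives 3 negative pivots.
H is negative definite, so the origin is a strict local maximum.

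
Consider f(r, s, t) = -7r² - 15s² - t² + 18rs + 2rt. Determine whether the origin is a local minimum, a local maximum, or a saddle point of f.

The Hessian at the origin is H = [[-14, 18, 2], [18, -30, 0], [2, 0, -2]].
Congruent diagonalization of H (simultaneous row and column reduction) yields pivots -14, -48/7, -3/4.
Counting signs: 3 negative.
H is negative definite, so the origin is a strict local maximum.

local maximum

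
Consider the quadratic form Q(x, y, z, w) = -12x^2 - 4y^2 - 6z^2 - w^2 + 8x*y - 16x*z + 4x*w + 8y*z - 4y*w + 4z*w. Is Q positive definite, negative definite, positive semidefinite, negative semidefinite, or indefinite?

The associated matrix is A = [[-12, 4, -8, 2], [4, -4, 4, -2], [-8, 4, -6, 2], [2, -2, 2, -1]].
Row-reducing A symmetrically gives the diagonal entries -12, -8/3, 0, 0.
That gives 2 negative, 2 zero pivots.
Hence Q is negative semidefinite.

negative semidefinite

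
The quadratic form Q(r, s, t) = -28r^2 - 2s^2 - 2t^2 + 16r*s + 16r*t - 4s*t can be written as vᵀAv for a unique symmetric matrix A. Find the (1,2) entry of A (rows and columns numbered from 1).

The coefficient of r·s in Q is 16. For a symmetric A this equals A[1,2] + A[2,1] = 2·A[1,2].
So A[1,2] = 16/2 = 8.

8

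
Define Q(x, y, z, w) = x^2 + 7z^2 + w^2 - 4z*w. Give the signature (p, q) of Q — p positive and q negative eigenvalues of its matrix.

(3, 0)

The associated matrix is A = [[1, 0, 0, 0], [0, 0, 0, 0], [0, 0, 7, -2], [0, 0, -2, 1]].
Applying the same elementary operations to the rows and columns of A produces a congruent diagonal matrix with entries 1, 0, 7, 3/7.
That gives 3 positive, 1 zero pivots.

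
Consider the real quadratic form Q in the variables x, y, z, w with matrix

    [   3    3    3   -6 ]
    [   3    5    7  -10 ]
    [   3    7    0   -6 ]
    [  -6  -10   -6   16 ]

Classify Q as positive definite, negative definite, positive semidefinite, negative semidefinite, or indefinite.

Applying the same elementary operations to the rows and columns of A produces a congruent diagonal matrix with entries 3, 2, -11, 20/11.
That gives 3 positive, 1 negative pivots.
Hence Q is indefinite.

indefinite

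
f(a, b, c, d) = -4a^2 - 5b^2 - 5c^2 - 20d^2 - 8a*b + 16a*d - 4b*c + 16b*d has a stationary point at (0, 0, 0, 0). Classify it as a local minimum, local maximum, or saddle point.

local maximum

The Hessian at the origin is H = [[-8, -8, 0, 16], [-8, -10, -4, 16], [0, -4, -10, 0], [16, 16, 0, -40]].
An LDLᵀ factorisation of H has diagonal entries -8, -2, -2, -8.
So there are 4 negative pivots.
H is negative definite, so the origin is a strict local maximum.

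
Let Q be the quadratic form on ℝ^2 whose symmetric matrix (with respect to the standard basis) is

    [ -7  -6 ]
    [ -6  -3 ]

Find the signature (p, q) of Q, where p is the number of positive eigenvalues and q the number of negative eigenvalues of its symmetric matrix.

Applying the same elementary operations to the rows and columns of A produces a congruent diagonal matrix with entries -7, 15/7.
Counting signs: 1 positive, 1 negative.

(1, 1)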